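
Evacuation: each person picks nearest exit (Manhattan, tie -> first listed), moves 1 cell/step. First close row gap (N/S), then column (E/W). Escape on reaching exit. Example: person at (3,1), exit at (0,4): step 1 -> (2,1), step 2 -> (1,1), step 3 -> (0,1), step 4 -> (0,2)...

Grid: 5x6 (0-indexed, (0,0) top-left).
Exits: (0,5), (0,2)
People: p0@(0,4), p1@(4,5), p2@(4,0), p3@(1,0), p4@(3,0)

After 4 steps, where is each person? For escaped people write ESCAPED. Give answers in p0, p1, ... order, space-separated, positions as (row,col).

Step 1: p0:(0,4)->(0,5)->EXIT | p1:(4,5)->(3,5) | p2:(4,0)->(3,0) | p3:(1,0)->(0,0) | p4:(3,0)->(2,0)
Step 2: p0:escaped | p1:(3,5)->(2,5) | p2:(3,0)->(2,0) | p3:(0,0)->(0,1) | p4:(2,0)->(1,0)
Step 3: p0:escaped | p1:(2,5)->(1,5) | p2:(2,0)->(1,0) | p3:(0,1)->(0,2)->EXIT | p4:(1,0)->(0,0)
Step 4: p0:escaped | p1:(1,5)->(0,5)->EXIT | p2:(1,0)->(0,0) | p3:escaped | p4:(0,0)->(0,1)

ESCAPED ESCAPED (0,0) ESCAPED (0,1)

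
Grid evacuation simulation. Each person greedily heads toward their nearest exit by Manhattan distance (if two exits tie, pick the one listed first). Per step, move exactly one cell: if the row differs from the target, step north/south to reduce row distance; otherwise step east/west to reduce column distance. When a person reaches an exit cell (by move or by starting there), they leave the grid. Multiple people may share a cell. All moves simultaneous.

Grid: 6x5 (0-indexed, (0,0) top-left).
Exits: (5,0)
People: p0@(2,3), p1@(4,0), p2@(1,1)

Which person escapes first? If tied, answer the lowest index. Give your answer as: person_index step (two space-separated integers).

Answer: 1 1

Derivation:
Step 1: p0:(2,3)->(3,3) | p1:(4,0)->(5,0)->EXIT | p2:(1,1)->(2,1)
Step 2: p0:(3,3)->(4,3) | p1:escaped | p2:(2,1)->(3,1)
Step 3: p0:(4,3)->(5,3) | p1:escaped | p2:(3,1)->(4,1)
Step 4: p0:(5,3)->(5,2) | p1:escaped | p2:(4,1)->(5,1)
Step 5: p0:(5,2)->(5,1) | p1:escaped | p2:(5,1)->(5,0)->EXIT
Step 6: p0:(5,1)->(5,0)->EXIT | p1:escaped | p2:escaped
Exit steps: [6, 1, 5]
First to escape: p1 at step 1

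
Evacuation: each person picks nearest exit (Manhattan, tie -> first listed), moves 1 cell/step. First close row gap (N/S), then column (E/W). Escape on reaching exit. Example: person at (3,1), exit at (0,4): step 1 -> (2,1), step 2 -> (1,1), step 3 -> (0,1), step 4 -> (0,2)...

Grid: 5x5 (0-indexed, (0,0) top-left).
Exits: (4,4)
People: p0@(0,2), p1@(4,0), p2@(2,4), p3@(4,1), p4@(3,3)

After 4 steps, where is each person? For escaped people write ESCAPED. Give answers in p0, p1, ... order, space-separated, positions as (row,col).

Step 1: p0:(0,2)->(1,2) | p1:(4,0)->(4,1) | p2:(2,4)->(3,4) | p3:(4,1)->(4,2) | p4:(3,3)->(4,3)
Step 2: p0:(1,2)->(2,2) | p1:(4,1)->(4,2) | p2:(3,4)->(4,4)->EXIT | p3:(4,2)->(4,3) | p4:(4,3)->(4,4)->EXIT
Step 3: p0:(2,2)->(3,2) | p1:(4,2)->(4,3) | p2:escaped | p3:(4,3)->(4,4)->EXIT | p4:escaped
Step 4: p0:(3,2)->(4,2) | p1:(4,3)->(4,4)->EXIT | p2:escaped | p3:escaped | p4:escaped

(4,2) ESCAPED ESCAPED ESCAPED ESCAPED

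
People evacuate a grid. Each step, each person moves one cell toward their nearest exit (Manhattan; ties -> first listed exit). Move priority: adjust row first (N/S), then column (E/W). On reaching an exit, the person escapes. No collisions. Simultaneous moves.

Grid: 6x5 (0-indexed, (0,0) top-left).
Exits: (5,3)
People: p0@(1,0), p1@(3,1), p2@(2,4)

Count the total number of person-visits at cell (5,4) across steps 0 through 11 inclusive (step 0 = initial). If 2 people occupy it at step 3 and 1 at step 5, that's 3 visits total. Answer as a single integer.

Step 0: p0@(1,0) p1@(3,1) p2@(2,4) -> at (5,4): 0 [-], cum=0
Step 1: p0@(2,0) p1@(4,1) p2@(3,4) -> at (5,4): 0 [-], cum=0
Step 2: p0@(3,0) p1@(5,1) p2@(4,4) -> at (5,4): 0 [-], cum=0
Step 3: p0@(4,0) p1@(5,2) p2@(5,4) -> at (5,4): 1 [p2], cum=1
Step 4: p0@(5,0) p1@ESC p2@ESC -> at (5,4): 0 [-], cum=1
Step 5: p0@(5,1) p1@ESC p2@ESC -> at (5,4): 0 [-], cum=1
Step 6: p0@(5,2) p1@ESC p2@ESC -> at (5,4): 0 [-], cum=1
Step 7: p0@ESC p1@ESC p2@ESC -> at (5,4): 0 [-], cum=1
Total visits = 1

Answer: 1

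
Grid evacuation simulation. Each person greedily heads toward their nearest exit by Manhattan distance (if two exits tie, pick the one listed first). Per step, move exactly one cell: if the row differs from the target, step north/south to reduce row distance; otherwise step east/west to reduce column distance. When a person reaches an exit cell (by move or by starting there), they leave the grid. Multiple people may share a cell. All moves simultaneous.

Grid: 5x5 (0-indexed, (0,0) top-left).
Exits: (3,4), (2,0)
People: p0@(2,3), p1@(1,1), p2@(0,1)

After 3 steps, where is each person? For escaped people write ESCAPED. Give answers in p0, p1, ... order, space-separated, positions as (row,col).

Step 1: p0:(2,3)->(3,3) | p1:(1,1)->(2,1) | p2:(0,1)->(1,1)
Step 2: p0:(3,3)->(3,4)->EXIT | p1:(2,1)->(2,0)->EXIT | p2:(1,1)->(2,1)
Step 3: p0:escaped | p1:escaped | p2:(2,1)->(2,0)->EXIT

ESCAPED ESCAPED ESCAPED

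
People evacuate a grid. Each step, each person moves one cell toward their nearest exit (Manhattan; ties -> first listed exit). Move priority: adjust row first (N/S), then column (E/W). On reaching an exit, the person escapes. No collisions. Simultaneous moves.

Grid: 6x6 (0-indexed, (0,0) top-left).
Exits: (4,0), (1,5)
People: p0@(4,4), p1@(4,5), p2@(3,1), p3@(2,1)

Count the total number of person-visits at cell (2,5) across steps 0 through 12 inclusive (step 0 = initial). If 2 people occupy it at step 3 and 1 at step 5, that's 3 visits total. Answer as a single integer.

Step 0: p0@(4,4) p1@(4,5) p2@(3,1) p3@(2,1) -> at (2,5): 0 [-], cum=0
Step 1: p0@(4,3) p1@(3,5) p2@(4,1) p3@(3,1) -> at (2,5): 0 [-], cum=0
Step 2: p0@(4,2) p1@(2,5) p2@ESC p3@(4,1) -> at (2,5): 1 [p1], cum=1
Step 3: p0@(4,1) p1@ESC p2@ESC p3@ESC -> at (2,5): 0 [-], cum=1
Step 4: p0@ESC p1@ESC p2@ESC p3@ESC -> at (2,5): 0 [-], cum=1
Total visits = 1

Answer: 1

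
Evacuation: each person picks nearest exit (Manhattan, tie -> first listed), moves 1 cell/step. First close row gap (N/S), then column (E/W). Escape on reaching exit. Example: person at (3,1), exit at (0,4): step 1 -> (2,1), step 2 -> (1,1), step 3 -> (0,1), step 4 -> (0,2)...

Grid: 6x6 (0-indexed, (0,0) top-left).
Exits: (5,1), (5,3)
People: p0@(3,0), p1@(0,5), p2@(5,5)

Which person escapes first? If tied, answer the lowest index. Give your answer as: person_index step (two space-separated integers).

Step 1: p0:(3,0)->(4,0) | p1:(0,5)->(1,5) | p2:(5,5)->(5,4)
Step 2: p0:(4,0)->(5,0) | p1:(1,5)->(2,5) | p2:(5,4)->(5,3)->EXIT
Step 3: p0:(5,0)->(5,1)->EXIT | p1:(2,5)->(3,5) | p2:escaped
Step 4: p0:escaped | p1:(3,5)->(4,5) | p2:escaped
Step 5: p0:escaped | p1:(4,5)->(5,5) | p2:escaped
Step 6: p0:escaped | p1:(5,5)->(5,4) | p2:escaped
Step 7: p0:escaped | p1:(5,4)->(5,3)->EXIT | p2:escaped
Exit steps: [3, 7, 2]
First to escape: p2 at step 2

Answer: 2 2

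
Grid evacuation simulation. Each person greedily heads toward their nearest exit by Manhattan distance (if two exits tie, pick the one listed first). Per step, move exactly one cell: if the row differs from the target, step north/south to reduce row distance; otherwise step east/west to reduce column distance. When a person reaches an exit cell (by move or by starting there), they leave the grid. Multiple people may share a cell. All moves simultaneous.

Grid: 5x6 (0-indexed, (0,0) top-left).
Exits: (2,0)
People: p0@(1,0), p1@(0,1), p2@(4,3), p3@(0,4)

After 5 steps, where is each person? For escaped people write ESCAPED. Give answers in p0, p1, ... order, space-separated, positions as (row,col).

Step 1: p0:(1,0)->(2,0)->EXIT | p1:(0,1)->(1,1) | p2:(4,3)->(3,3) | p3:(0,4)->(1,4)
Step 2: p0:escaped | p1:(1,1)->(2,1) | p2:(3,3)->(2,3) | p3:(1,4)->(2,4)
Step 3: p0:escaped | p1:(2,1)->(2,0)->EXIT | p2:(2,3)->(2,2) | p3:(2,4)->(2,3)
Step 4: p0:escaped | p1:escaped | p2:(2,2)->(2,1) | p3:(2,3)->(2,2)
Step 5: p0:escaped | p1:escaped | p2:(2,1)->(2,0)->EXIT | p3:(2,2)->(2,1)

ESCAPED ESCAPED ESCAPED (2,1)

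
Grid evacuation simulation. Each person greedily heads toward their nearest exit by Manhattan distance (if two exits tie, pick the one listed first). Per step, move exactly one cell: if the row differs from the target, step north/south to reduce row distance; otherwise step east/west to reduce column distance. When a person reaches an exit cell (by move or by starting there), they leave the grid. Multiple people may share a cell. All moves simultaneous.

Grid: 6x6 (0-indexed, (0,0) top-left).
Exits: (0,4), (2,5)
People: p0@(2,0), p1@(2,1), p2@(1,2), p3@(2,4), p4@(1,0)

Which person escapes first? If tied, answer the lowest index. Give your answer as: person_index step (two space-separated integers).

Answer: 3 1

Derivation:
Step 1: p0:(2,0)->(2,1) | p1:(2,1)->(2,2) | p2:(1,2)->(0,2) | p3:(2,4)->(2,5)->EXIT | p4:(1,0)->(0,0)
Step 2: p0:(2,1)->(2,2) | p1:(2,2)->(2,3) | p2:(0,2)->(0,3) | p3:escaped | p4:(0,0)->(0,1)
Step 3: p0:(2,2)->(2,3) | p1:(2,3)->(2,4) | p2:(0,3)->(0,4)->EXIT | p3:escaped | p4:(0,1)->(0,2)
Step 4: p0:(2,3)->(2,4) | p1:(2,4)->(2,5)->EXIT | p2:escaped | p3:escaped | p4:(0,2)->(0,3)
Step 5: p0:(2,4)->(2,5)->EXIT | p1:escaped | p2:escaped | p3:escaped | p4:(0,3)->(0,4)->EXIT
Exit steps: [5, 4, 3, 1, 5]
First to escape: p3 at step 1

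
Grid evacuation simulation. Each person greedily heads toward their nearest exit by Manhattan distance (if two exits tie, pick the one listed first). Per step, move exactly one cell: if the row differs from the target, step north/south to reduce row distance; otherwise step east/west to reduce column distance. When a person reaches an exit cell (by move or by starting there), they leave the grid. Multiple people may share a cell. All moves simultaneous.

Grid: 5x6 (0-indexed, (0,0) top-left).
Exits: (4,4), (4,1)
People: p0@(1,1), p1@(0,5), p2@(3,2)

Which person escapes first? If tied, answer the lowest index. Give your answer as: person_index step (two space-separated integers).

Step 1: p0:(1,1)->(2,1) | p1:(0,5)->(1,5) | p2:(3,2)->(4,2)
Step 2: p0:(2,1)->(3,1) | p1:(1,5)->(2,5) | p2:(4,2)->(4,1)->EXIT
Step 3: p0:(3,1)->(4,1)->EXIT | p1:(2,5)->(3,5) | p2:escaped
Step 4: p0:escaped | p1:(3,5)->(4,5) | p2:escaped
Step 5: p0:escaped | p1:(4,5)->(4,4)->EXIT | p2:escaped
Exit steps: [3, 5, 2]
First to escape: p2 at step 2

Answer: 2 2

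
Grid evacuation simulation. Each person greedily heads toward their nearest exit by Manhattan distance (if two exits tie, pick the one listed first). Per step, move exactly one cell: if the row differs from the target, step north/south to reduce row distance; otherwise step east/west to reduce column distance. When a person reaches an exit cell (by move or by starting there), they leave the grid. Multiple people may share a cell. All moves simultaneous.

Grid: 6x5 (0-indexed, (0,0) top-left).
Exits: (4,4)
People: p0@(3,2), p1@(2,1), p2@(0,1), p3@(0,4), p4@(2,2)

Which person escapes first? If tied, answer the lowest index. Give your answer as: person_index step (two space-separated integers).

Answer: 0 3

Derivation:
Step 1: p0:(3,2)->(4,2) | p1:(2,1)->(3,1) | p2:(0,1)->(1,1) | p3:(0,4)->(1,4) | p4:(2,2)->(3,2)
Step 2: p0:(4,2)->(4,3) | p1:(3,1)->(4,1) | p2:(1,1)->(2,1) | p3:(1,4)->(2,4) | p4:(3,2)->(4,2)
Step 3: p0:(4,3)->(4,4)->EXIT | p1:(4,1)->(4,2) | p2:(2,1)->(3,1) | p3:(2,4)->(3,4) | p4:(4,2)->(4,3)
Step 4: p0:escaped | p1:(4,2)->(4,3) | p2:(3,1)->(4,1) | p3:(3,4)->(4,4)->EXIT | p4:(4,3)->(4,4)->EXIT
Step 5: p0:escaped | p1:(4,3)->(4,4)->EXIT | p2:(4,1)->(4,2) | p3:escaped | p4:escaped
Step 6: p0:escaped | p1:escaped | p2:(4,2)->(4,3) | p3:escaped | p4:escaped
Step 7: p0:escaped | p1:escaped | p2:(4,3)->(4,4)->EXIT | p3:escaped | p4:escaped
Exit steps: [3, 5, 7, 4, 4]
First to escape: p0 at step 3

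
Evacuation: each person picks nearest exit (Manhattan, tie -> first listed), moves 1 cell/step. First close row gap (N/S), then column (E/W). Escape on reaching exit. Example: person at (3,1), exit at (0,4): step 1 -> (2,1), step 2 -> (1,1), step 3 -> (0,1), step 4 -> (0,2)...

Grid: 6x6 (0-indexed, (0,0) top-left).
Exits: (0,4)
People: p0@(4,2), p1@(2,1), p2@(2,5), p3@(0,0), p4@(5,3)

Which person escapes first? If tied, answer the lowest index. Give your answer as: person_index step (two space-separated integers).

Step 1: p0:(4,2)->(3,2) | p1:(2,1)->(1,1) | p2:(2,5)->(1,5) | p3:(0,0)->(0,1) | p4:(5,3)->(4,3)
Step 2: p0:(3,2)->(2,2) | p1:(1,1)->(0,1) | p2:(1,5)->(0,5) | p3:(0,1)->(0,2) | p4:(4,3)->(3,3)
Step 3: p0:(2,2)->(1,2) | p1:(0,1)->(0,2) | p2:(0,5)->(0,4)->EXIT | p3:(0,2)->(0,3) | p4:(3,3)->(2,3)
Step 4: p0:(1,2)->(0,2) | p1:(0,2)->(0,3) | p2:escaped | p3:(0,3)->(0,4)->EXIT | p4:(2,3)->(1,3)
Step 5: p0:(0,2)->(0,3) | p1:(0,3)->(0,4)->EXIT | p2:escaped | p3:escaped | p4:(1,3)->(0,3)
Step 6: p0:(0,3)->(0,4)->EXIT | p1:escaped | p2:escaped | p3:escaped | p4:(0,3)->(0,4)->EXIT
Exit steps: [6, 5, 3, 4, 6]
First to escape: p2 at step 3

Answer: 2 3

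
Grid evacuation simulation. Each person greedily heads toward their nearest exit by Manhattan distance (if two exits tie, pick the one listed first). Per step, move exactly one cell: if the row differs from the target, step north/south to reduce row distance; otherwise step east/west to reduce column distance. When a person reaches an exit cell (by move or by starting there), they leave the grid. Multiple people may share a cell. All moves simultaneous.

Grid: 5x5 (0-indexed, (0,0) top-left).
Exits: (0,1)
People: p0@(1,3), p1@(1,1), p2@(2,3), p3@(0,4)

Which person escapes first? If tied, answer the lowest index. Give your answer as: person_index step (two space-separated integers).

Answer: 1 1

Derivation:
Step 1: p0:(1,3)->(0,3) | p1:(1,1)->(0,1)->EXIT | p2:(2,3)->(1,3) | p3:(0,4)->(0,3)
Step 2: p0:(0,3)->(0,2) | p1:escaped | p2:(1,3)->(0,3) | p3:(0,3)->(0,2)
Step 3: p0:(0,2)->(0,1)->EXIT | p1:escaped | p2:(0,3)->(0,2) | p3:(0,2)->(0,1)->EXIT
Step 4: p0:escaped | p1:escaped | p2:(0,2)->(0,1)->EXIT | p3:escaped
Exit steps: [3, 1, 4, 3]
First to escape: p1 at step 1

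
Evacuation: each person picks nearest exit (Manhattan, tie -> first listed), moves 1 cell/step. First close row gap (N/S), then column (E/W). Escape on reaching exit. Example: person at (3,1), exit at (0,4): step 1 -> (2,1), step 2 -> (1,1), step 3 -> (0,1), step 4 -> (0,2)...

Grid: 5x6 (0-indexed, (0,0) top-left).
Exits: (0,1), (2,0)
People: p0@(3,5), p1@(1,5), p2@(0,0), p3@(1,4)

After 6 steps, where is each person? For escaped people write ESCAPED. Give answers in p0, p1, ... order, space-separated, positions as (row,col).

Step 1: p0:(3,5)->(2,5) | p1:(1,5)->(0,5) | p2:(0,0)->(0,1)->EXIT | p3:(1,4)->(0,4)
Step 2: p0:(2,5)->(2,4) | p1:(0,5)->(0,4) | p2:escaped | p3:(0,4)->(0,3)
Step 3: p0:(2,4)->(2,3) | p1:(0,4)->(0,3) | p2:escaped | p3:(0,3)->(0,2)
Step 4: p0:(2,3)->(2,2) | p1:(0,3)->(0,2) | p2:escaped | p3:(0,2)->(0,1)->EXIT
Step 5: p0:(2,2)->(2,1) | p1:(0,2)->(0,1)->EXIT | p2:escaped | p3:escaped
Step 6: p0:(2,1)->(2,0)->EXIT | p1:escaped | p2:escaped | p3:escaped

ESCAPED ESCAPED ESCAPED ESCAPED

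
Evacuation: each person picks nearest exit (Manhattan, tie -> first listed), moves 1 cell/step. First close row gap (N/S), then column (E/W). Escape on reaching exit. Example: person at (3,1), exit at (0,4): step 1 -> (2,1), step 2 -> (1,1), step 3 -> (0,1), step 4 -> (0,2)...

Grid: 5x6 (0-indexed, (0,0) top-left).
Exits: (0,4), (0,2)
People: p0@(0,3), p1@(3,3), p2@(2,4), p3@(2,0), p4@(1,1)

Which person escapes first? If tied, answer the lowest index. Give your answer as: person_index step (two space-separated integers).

Step 1: p0:(0,3)->(0,4)->EXIT | p1:(3,3)->(2,3) | p2:(2,4)->(1,4) | p3:(2,0)->(1,0) | p4:(1,1)->(0,1)
Step 2: p0:escaped | p1:(2,3)->(1,3) | p2:(1,4)->(0,4)->EXIT | p3:(1,0)->(0,0) | p4:(0,1)->(0,2)->EXIT
Step 3: p0:escaped | p1:(1,3)->(0,3) | p2:escaped | p3:(0,0)->(0,1) | p4:escaped
Step 4: p0:escaped | p1:(0,3)->(0,4)->EXIT | p2:escaped | p3:(0,1)->(0,2)->EXIT | p4:escaped
Exit steps: [1, 4, 2, 4, 2]
First to escape: p0 at step 1

Answer: 0 1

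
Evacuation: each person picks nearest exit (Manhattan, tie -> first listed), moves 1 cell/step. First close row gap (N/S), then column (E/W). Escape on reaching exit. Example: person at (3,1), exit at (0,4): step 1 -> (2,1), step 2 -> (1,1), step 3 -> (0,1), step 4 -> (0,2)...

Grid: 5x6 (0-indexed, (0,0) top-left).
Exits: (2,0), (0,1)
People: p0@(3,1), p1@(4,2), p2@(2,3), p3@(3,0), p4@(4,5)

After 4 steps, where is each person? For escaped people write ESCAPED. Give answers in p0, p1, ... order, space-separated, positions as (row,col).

Step 1: p0:(3,1)->(2,1) | p1:(4,2)->(3,2) | p2:(2,3)->(2,2) | p3:(3,0)->(2,0)->EXIT | p4:(4,5)->(3,5)
Step 2: p0:(2,1)->(2,0)->EXIT | p1:(3,2)->(2,2) | p2:(2,2)->(2,1) | p3:escaped | p4:(3,5)->(2,5)
Step 3: p0:escaped | p1:(2,2)->(2,1) | p2:(2,1)->(2,0)->EXIT | p3:escaped | p4:(2,5)->(2,4)
Step 4: p0:escaped | p1:(2,1)->(2,0)->EXIT | p2:escaped | p3:escaped | p4:(2,4)->(2,3)

ESCAPED ESCAPED ESCAPED ESCAPED (2,3)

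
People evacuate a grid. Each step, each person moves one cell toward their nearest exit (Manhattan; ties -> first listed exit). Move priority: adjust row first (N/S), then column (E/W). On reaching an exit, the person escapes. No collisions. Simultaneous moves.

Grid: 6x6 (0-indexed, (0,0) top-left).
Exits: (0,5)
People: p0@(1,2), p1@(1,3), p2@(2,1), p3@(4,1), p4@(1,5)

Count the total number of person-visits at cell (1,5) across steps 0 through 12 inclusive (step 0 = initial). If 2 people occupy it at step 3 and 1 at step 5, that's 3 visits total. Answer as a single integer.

Answer: 1

Derivation:
Step 0: p0@(1,2) p1@(1,3) p2@(2,1) p3@(4,1) p4@(1,5) -> at (1,5): 1 [p4], cum=1
Step 1: p0@(0,2) p1@(0,3) p2@(1,1) p3@(3,1) p4@ESC -> at (1,5): 0 [-], cum=1
Step 2: p0@(0,3) p1@(0,4) p2@(0,1) p3@(2,1) p4@ESC -> at (1,5): 0 [-], cum=1
Step 3: p0@(0,4) p1@ESC p2@(0,2) p3@(1,1) p4@ESC -> at (1,5): 0 [-], cum=1
Step 4: p0@ESC p1@ESC p2@(0,3) p3@(0,1) p4@ESC -> at (1,5): 0 [-], cum=1
Step 5: p0@ESC p1@ESC p2@(0,4) p3@(0,2) p4@ESC -> at (1,5): 0 [-], cum=1
Step 6: p0@ESC p1@ESC p2@ESC p3@(0,3) p4@ESC -> at (1,5): 0 [-], cum=1
Step 7: p0@ESC p1@ESC p2@ESC p3@(0,4) p4@ESC -> at (1,5): 0 [-], cum=1
Step 8: p0@ESC p1@ESC p2@ESC p3@ESC p4@ESC -> at (1,5): 0 [-], cum=1
Total visits = 1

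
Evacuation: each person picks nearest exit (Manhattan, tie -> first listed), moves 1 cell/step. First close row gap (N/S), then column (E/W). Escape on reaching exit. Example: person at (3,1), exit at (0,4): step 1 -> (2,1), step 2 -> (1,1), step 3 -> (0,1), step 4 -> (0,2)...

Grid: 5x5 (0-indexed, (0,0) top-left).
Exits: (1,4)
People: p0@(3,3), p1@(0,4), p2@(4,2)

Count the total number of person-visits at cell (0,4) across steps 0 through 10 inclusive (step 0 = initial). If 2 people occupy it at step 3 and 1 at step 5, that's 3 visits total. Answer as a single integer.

Step 0: p0@(3,3) p1@(0,4) p2@(4,2) -> at (0,4): 1 [p1], cum=1
Step 1: p0@(2,3) p1@ESC p2@(3,2) -> at (0,4): 0 [-], cum=1
Step 2: p0@(1,3) p1@ESC p2@(2,2) -> at (0,4): 0 [-], cum=1
Step 3: p0@ESC p1@ESC p2@(1,2) -> at (0,4): 0 [-], cum=1
Step 4: p0@ESC p1@ESC p2@(1,3) -> at (0,4): 0 [-], cum=1
Step 5: p0@ESC p1@ESC p2@ESC -> at (0,4): 0 [-], cum=1
Total visits = 1

Answer: 1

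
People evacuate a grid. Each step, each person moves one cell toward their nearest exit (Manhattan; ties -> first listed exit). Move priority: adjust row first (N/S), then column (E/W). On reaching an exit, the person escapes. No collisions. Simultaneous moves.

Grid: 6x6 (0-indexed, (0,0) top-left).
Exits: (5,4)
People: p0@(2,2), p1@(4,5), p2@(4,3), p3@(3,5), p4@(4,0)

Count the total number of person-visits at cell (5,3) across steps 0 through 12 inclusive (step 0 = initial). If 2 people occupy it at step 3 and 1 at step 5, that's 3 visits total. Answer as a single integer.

Answer: 3

Derivation:
Step 0: p0@(2,2) p1@(4,5) p2@(4,3) p3@(3,5) p4@(4,0) -> at (5,3): 0 [-], cum=0
Step 1: p0@(3,2) p1@(5,5) p2@(5,3) p3@(4,5) p4@(5,0) -> at (5,3): 1 [p2], cum=1
Step 2: p0@(4,2) p1@ESC p2@ESC p3@(5,5) p4@(5,1) -> at (5,3): 0 [-], cum=1
Step 3: p0@(5,2) p1@ESC p2@ESC p3@ESC p4@(5,2) -> at (5,3): 0 [-], cum=1
Step 4: p0@(5,3) p1@ESC p2@ESC p3@ESC p4@(5,3) -> at (5,3): 2 [p0,p4], cum=3
Step 5: p0@ESC p1@ESC p2@ESC p3@ESC p4@ESC -> at (5,3): 0 [-], cum=3
Total visits = 3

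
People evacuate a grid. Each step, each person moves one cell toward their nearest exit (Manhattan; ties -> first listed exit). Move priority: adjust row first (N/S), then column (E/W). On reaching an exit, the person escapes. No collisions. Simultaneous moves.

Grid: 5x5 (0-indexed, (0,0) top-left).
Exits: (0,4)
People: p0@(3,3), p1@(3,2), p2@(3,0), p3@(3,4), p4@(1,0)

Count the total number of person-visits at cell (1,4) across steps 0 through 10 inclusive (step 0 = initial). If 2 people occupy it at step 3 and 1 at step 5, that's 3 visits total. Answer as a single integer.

Answer: 1

Derivation:
Step 0: p0@(3,3) p1@(3,2) p2@(3,0) p3@(3,4) p4@(1,0) -> at (1,4): 0 [-], cum=0
Step 1: p0@(2,3) p1@(2,2) p2@(2,0) p3@(2,4) p4@(0,0) -> at (1,4): 0 [-], cum=0
Step 2: p0@(1,3) p1@(1,2) p2@(1,0) p3@(1,4) p4@(0,1) -> at (1,4): 1 [p3], cum=1
Step 3: p0@(0,3) p1@(0,2) p2@(0,0) p3@ESC p4@(0,2) -> at (1,4): 0 [-], cum=1
Step 4: p0@ESC p1@(0,3) p2@(0,1) p3@ESC p4@(0,3) -> at (1,4): 0 [-], cum=1
Step 5: p0@ESC p1@ESC p2@(0,2) p3@ESC p4@ESC -> at (1,4): 0 [-], cum=1
Step 6: p0@ESC p1@ESC p2@(0,3) p3@ESC p4@ESC -> at (1,4): 0 [-], cum=1
Step 7: p0@ESC p1@ESC p2@ESC p3@ESC p4@ESC -> at (1,4): 0 [-], cum=1
Total visits = 1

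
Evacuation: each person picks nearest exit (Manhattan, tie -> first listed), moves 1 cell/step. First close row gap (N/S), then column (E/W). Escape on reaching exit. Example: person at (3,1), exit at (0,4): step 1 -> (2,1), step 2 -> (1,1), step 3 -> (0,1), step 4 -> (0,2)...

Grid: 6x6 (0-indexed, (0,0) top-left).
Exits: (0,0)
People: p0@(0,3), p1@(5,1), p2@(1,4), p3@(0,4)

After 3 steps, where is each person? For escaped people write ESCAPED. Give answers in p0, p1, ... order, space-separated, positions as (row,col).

Step 1: p0:(0,3)->(0,2) | p1:(5,1)->(4,1) | p2:(1,4)->(0,4) | p3:(0,4)->(0,3)
Step 2: p0:(0,2)->(0,1) | p1:(4,1)->(3,1) | p2:(0,4)->(0,3) | p3:(0,3)->(0,2)
Step 3: p0:(0,1)->(0,0)->EXIT | p1:(3,1)->(2,1) | p2:(0,3)->(0,2) | p3:(0,2)->(0,1)

ESCAPED (2,1) (0,2) (0,1)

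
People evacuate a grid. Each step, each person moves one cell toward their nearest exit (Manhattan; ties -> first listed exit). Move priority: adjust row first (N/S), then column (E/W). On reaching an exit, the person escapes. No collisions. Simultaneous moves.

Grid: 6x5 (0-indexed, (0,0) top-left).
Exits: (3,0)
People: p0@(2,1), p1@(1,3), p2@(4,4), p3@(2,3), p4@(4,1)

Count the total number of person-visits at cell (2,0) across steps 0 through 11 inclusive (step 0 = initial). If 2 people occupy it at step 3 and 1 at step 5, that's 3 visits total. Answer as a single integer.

Answer: 0

Derivation:
Step 0: p0@(2,1) p1@(1,3) p2@(4,4) p3@(2,3) p4@(4,1) -> at (2,0): 0 [-], cum=0
Step 1: p0@(3,1) p1@(2,3) p2@(3,4) p3@(3,3) p4@(3,1) -> at (2,0): 0 [-], cum=0
Step 2: p0@ESC p1@(3,3) p2@(3,3) p3@(3,2) p4@ESC -> at (2,0): 0 [-], cum=0
Step 3: p0@ESC p1@(3,2) p2@(3,2) p3@(3,1) p4@ESC -> at (2,0): 0 [-], cum=0
Step 4: p0@ESC p1@(3,1) p2@(3,1) p3@ESC p4@ESC -> at (2,0): 0 [-], cum=0
Step 5: p0@ESC p1@ESC p2@ESC p3@ESC p4@ESC -> at (2,0): 0 [-], cum=0
Total visits = 0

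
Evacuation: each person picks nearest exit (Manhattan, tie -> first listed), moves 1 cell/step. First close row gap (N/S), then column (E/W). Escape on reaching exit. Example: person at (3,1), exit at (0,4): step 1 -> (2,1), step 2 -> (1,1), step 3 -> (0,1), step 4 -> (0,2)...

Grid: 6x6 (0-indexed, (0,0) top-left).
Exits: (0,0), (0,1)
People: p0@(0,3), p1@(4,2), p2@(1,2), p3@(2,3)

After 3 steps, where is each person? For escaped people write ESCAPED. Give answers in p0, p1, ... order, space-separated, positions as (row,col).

Step 1: p0:(0,3)->(0,2) | p1:(4,2)->(3,2) | p2:(1,2)->(0,2) | p3:(2,3)->(1,3)
Step 2: p0:(0,2)->(0,1)->EXIT | p1:(3,2)->(2,2) | p2:(0,2)->(0,1)->EXIT | p3:(1,3)->(0,3)
Step 3: p0:escaped | p1:(2,2)->(1,2) | p2:escaped | p3:(0,3)->(0,2)

ESCAPED (1,2) ESCAPED (0,2)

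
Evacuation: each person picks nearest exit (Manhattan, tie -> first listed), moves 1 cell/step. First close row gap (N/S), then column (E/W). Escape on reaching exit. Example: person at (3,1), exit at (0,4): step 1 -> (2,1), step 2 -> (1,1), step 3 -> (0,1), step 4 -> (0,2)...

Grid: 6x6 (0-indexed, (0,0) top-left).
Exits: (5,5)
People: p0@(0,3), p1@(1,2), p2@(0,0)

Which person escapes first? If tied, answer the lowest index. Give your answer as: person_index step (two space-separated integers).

Answer: 0 7

Derivation:
Step 1: p0:(0,3)->(1,3) | p1:(1,2)->(2,2) | p2:(0,0)->(1,0)
Step 2: p0:(1,3)->(2,3) | p1:(2,2)->(3,2) | p2:(1,0)->(2,0)
Step 3: p0:(2,3)->(3,3) | p1:(3,2)->(4,2) | p2:(2,0)->(3,0)
Step 4: p0:(3,3)->(4,3) | p1:(4,2)->(5,2) | p2:(3,0)->(4,0)
Step 5: p0:(4,3)->(5,3) | p1:(5,2)->(5,3) | p2:(4,0)->(5,0)
Step 6: p0:(5,3)->(5,4) | p1:(5,3)->(5,4) | p2:(5,0)->(5,1)
Step 7: p0:(5,4)->(5,5)->EXIT | p1:(5,4)->(5,5)->EXIT | p2:(5,1)->(5,2)
Step 8: p0:escaped | p1:escaped | p2:(5,2)->(5,3)
Step 9: p0:escaped | p1:escaped | p2:(5,3)->(5,4)
Step 10: p0:escaped | p1:escaped | p2:(5,4)->(5,5)->EXIT
Exit steps: [7, 7, 10]
First to escape: p0 at step 7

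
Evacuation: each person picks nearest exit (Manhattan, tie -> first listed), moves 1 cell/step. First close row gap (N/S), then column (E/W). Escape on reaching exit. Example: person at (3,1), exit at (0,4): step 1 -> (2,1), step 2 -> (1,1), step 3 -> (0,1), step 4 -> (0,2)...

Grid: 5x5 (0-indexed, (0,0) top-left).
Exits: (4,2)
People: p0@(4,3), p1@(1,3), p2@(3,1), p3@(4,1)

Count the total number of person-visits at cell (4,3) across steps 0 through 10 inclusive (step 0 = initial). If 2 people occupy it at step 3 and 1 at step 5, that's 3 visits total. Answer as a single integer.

Answer: 2

Derivation:
Step 0: p0@(4,3) p1@(1,3) p2@(3,1) p3@(4,1) -> at (4,3): 1 [p0], cum=1
Step 1: p0@ESC p1@(2,3) p2@(4,1) p3@ESC -> at (4,3): 0 [-], cum=1
Step 2: p0@ESC p1@(3,3) p2@ESC p3@ESC -> at (4,3): 0 [-], cum=1
Step 3: p0@ESC p1@(4,3) p2@ESC p3@ESC -> at (4,3): 1 [p1], cum=2
Step 4: p0@ESC p1@ESC p2@ESC p3@ESC -> at (4,3): 0 [-], cum=2
Total visits = 2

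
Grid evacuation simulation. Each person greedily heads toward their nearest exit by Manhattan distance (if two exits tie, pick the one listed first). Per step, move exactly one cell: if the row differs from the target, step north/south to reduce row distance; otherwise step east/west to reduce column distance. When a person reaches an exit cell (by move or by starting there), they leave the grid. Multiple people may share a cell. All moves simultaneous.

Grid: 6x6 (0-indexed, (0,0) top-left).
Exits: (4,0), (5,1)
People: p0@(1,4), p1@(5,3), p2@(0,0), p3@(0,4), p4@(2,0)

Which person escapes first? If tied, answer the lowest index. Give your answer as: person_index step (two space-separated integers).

Answer: 1 2

Derivation:
Step 1: p0:(1,4)->(2,4) | p1:(5,3)->(5,2) | p2:(0,0)->(1,0) | p3:(0,4)->(1,4) | p4:(2,0)->(3,0)
Step 2: p0:(2,4)->(3,4) | p1:(5,2)->(5,1)->EXIT | p2:(1,0)->(2,0) | p3:(1,4)->(2,4) | p4:(3,0)->(4,0)->EXIT
Step 3: p0:(3,4)->(4,4) | p1:escaped | p2:(2,0)->(3,0) | p3:(2,4)->(3,4) | p4:escaped
Step 4: p0:(4,4)->(4,3) | p1:escaped | p2:(3,0)->(4,0)->EXIT | p3:(3,4)->(4,4) | p4:escaped
Step 5: p0:(4,3)->(4,2) | p1:escaped | p2:escaped | p3:(4,4)->(4,3) | p4:escaped
Step 6: p0:(4,2)->(4,1) | p1:escaped | p2:escaped | p3:(4,3)->(4,2) | p4:escaped
Step 7: p0:(4,1)->(4,0)->EXIT | p1:escaped | p2:escaped | p3:(4,2)->(4,1) | p4:escaped
Step 8: p0:escaped | p1:escaped | p2:escaped | p3:(4,1)->(4,0)->EXIT | p4:escaped
Exit steps: [7, 2, 4, 8, 2]
First to escape: p1 at step 2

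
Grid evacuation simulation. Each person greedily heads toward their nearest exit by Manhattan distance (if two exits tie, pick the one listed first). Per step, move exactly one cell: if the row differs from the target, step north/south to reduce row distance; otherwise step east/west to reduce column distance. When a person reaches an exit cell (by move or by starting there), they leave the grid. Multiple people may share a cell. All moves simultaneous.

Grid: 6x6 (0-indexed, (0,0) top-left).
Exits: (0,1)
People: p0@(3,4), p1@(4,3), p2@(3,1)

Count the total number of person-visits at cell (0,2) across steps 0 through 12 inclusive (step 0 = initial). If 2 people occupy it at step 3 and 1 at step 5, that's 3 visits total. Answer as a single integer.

Answer: 2

Derivation:
Step 0: p0@(3,4) p1@(4,3) p2@(3,1) -> at (0,2): 0 [-], cum=0
Step 1: p0@(2,4) p1@(3,3) p2@(2,1) -> at (0,2): 0 [-], cum=0
Step 2: p0@(1,4) p1@(2,3) p2@(1,1) -> at (0,2): 0 [-], cum=0
Step 3: p0@(0,4) p1@(1,3) p2@ESC -> at (0,2): 0 [-], cum=0
Step 4: p0@(0,3) p1@(0,3) p2@ESC -> at (0,2): 0 [-], cum=0
Step 5: p0@(0,2) p1@(0,2) p2@ESC -> at (0,2): 2 [p0,p1], cum=2
Step 6: p0@ESC p1@ESC p2@ESC -> at (0,2): 0 [-], cum=2
Total visits = 2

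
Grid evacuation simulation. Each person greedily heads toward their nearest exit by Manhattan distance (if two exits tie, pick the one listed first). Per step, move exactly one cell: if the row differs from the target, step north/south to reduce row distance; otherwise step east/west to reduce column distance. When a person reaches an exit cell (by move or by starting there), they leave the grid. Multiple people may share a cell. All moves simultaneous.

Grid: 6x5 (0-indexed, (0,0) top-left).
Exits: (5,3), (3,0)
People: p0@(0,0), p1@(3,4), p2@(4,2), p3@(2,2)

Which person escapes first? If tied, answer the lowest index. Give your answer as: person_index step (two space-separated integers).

Step 1: p0:(0,0)->(1,0) | p1:(3,4)->(4,4) | p2:(4,2)->(5,2) | p3:(2,2)->(3,2)
Step 2: p0:(1,0)->(2,0) | p1:(4,4)->(5,4) | p2:(5,2)->(5,3)->EXIT | p3:(3,2)->(3,1)
Step 3: p0:(2,0)->(3,0)->EXIT | p1:(5,4)->(5,3)->EXIT | p2:escaped | p3:(3,1)->(3,0)->EXIT
Exit steps: [3, 3, 2, 3]
First to escape: p2 at step 2

Answer: 2 2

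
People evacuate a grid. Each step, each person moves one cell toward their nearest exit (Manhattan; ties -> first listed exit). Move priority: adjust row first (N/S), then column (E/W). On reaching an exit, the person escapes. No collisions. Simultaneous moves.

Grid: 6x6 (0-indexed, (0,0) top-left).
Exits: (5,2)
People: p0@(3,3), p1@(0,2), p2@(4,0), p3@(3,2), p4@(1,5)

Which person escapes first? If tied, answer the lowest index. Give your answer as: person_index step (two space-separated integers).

Step 1: p0:(3,3)->(4,3) | p1:(0,2)->(1,2) | p2:(4,0)->(5,0) | p3:(3,2)->(4,2) | p4:(1,5)->(2,5)
Step 2: p0:(4,3)->(5,3) | p1:(1,2)->(2,2) | p2:(5,0)->(5,1) | p3:(4,2)->(5,2)->EXIT | p4:(2,5)->(3,5)
Step 3: p0:(5,3)->(5,2)->EXIT | p1:(2,2)->(3,2) | p2:(5,1)->(5,2)->EXIT | p3:escaped | p4:(3,5)->(4,5)
Step 4: p0:escaped | p1:(3,2)->(4,2) | p2:escaped | p3:escaped | p4:(4,5)->(5,5)
Step 5: p0:escaped | p1:(4,2)->(5,2)->EXIT | p2:escaped | p3:escaped | p4:(5,5)->(5,4)
Step 6: p0:escaped | p1:escaped | p2:escaped | p3:escaped | p4:(5,4)->(5,3)
Step 7: p0:escaped | p1:escaped | p2:escaped | p3:escaped | p4:(5,3)->(5,2)->EXIT
Exit steps: [3, 5, 3, 2, 7]
First to escape: p3 at step 2

Answer: 3 2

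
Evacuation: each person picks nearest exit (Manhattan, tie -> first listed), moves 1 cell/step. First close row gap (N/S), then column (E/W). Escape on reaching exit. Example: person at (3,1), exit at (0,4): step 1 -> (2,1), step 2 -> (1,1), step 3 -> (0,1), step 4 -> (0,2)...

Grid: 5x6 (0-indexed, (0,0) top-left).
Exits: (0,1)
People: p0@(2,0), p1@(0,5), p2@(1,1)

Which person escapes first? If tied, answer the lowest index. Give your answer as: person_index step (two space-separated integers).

Step 1: p0:(2,0)->(1,0) | p1:(0,5)->(0,4) | p2:(1,1)->(0,1)->EXIT
Step 2: p0:(1,0)->(0,0) | p1:(0,4)->(0,3) | p2:escaped
Step 3: p0:(0,0)->(0,1)->EXIT | p1:(0,3)->(0,2) | p2:escaped
Step 4: p0:escaped | p1:(0,2)->(0,1)->EXIT | p2:escaped
Exit steps: [3, 4, 1]
First to escape: p2 at step 1

Answer: 2 1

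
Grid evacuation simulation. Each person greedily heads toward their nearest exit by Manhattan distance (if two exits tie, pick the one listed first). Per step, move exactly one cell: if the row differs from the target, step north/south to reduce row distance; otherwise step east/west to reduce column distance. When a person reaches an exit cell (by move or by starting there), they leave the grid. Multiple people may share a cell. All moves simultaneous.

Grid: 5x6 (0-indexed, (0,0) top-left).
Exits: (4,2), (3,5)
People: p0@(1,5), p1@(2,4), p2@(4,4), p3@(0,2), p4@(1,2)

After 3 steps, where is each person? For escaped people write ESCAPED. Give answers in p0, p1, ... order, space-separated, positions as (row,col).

Step 1: p0:(1,5)->(2,5) | p1:(2,4)->(3,4) | p2:(4,4)->(4,3) | p3:(0,2)->(1,2) | p4:(1,2)->(2,2)
Step 2: p0:(2,5)->(3,5)->EXIT | p1:(3,4)->(3,5)->EXIT | p2:(4,3)->(4,2)->EXIT | p3:(1,2)->(2,2) | p4:(2,2)->(3,2)
Step 3: p0:escaped | p1:escaped | p2:escaped | p3:(2,2)->(3,2) | p4:(3,2)->(4,2)->EXIT

ESCAPED ESCAPED ESCAPED (3,2) ESCAPED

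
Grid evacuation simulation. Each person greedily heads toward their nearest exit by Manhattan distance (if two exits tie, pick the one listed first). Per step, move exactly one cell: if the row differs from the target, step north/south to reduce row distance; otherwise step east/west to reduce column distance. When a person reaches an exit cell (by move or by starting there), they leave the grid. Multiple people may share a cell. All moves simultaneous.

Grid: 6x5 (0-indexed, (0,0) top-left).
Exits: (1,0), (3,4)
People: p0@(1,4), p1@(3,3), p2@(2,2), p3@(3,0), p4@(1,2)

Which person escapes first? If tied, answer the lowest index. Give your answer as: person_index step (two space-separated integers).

Step 1: p0:(1,4)->(2,4) | p1:(3,3)->(3,4)->EXIT | p2:(2,2)->(1,2) | p3:(3,0)->(2,0) | p4:(1,2)->(1,1)
Step 2: p0:(2,4)->(3,4)->EXIT | p1:escaped | p2:(1,2)->(1,1) | p3:(2,0)->(1,0)->EXIT | p4:(1,1)->(1,0)->EXIT
Step 3: p0:escaped | p1:escaped | p2:(1,1)->(1,0)->EXIT | p3:escaped | p4:escaped
Exit steps: [2, 1, 3, 2, 2]
First to escape: p1 at step 1

Answer: 1 1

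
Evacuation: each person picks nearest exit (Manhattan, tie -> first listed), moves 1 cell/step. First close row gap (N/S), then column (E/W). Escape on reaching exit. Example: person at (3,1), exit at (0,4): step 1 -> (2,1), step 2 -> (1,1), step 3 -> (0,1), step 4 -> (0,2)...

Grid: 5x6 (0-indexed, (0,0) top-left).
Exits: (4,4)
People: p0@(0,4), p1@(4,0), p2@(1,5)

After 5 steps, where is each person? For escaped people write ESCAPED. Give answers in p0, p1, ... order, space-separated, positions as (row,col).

Step 1: p0:(0,4)->(1,4) | p1:(4,0)->(4,1) | p2:(1,5)->(2,5)
Step 2: p0:(1,4)->(2,4) | p1:(4,1)->(4,2) | p2:(2,5)->(3,5)
Step 3: p0:(2,4)->(3,4) | p1:(4,2)->(4,3) | p2:(3,5)->(4,5)
Step 4: p0:(3,4)->(4,4)->EXIT | p1:(4,3)->(4,4)->EXIT | p2:(4,5)->(4,4)->EXIT

ESCAPED ESCAPED ESCAPED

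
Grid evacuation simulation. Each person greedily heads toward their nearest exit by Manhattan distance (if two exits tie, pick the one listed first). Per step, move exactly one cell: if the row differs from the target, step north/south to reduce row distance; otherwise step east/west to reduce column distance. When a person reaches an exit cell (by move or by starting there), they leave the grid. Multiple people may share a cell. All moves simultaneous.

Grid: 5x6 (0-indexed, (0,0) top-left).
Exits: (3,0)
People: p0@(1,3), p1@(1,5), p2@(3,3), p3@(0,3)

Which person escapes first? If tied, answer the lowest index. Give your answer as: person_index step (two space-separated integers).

Step 1: p0:(1,3)->(2,3) | p1:(1,5)->(2,5) | p2:(3,3)->(3,2) | p3:(0,3)->(1,3)
Step 2: p0:(2,3)->(3,3) | p1:(2,5)->(3,5) | p2:(3,2)->(3,1) | p3:(1,3)->(2,3)
Step 3: p0:(3,3)->(3,2) | p1:(3,5)->(3,4) | p2:(3,1)->(3,0)->EXIT | p3:(2,3)->(3,3)
Step 4: p0:(3,2)->(3,1) | p1:(3,4)->(3,3) | p2:escaped | p3:(3,3)->(3,2)
Step 5: p0:(3,1)->(3,0)->EXIT | p1:(3,3)->(3,2) | p2:escaped | p3:(3,2)->(3,1)
Step 6: p0:escaped | p1:(3,2)->(3,1) | p2:escaped | p3:(3,1)->(3,0)->EXIT
Step 7: p0:escaped | p1:(3,1)->(3,0)->EXIT | p2:escaped | p3:escaped
Exit steps: [5, 7, 3, 6]
First to escape: p2 at step 3

Answer: 2 3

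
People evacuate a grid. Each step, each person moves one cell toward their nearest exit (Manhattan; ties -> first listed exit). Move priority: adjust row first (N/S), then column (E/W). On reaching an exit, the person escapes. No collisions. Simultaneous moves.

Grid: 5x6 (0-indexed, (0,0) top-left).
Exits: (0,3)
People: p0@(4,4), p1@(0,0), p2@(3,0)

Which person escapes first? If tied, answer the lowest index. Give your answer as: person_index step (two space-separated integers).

Step 1: p0:(4,4)->(3,4) | p1:(0,0)->(0,1) | p2:(3,0)->(2,0)
Step 2: p0:(3,4)->(2,4) | p1:(0,1)->(0,2) | p2:(2,0)->(1,0)
Step 3: p0:(2,4)->(1,4) | p1:(0,2)->(0,3)->EXIT | p2:(1,0)->(0,0)
Step 4: p0:(1,4)->(0,4) | p1:escaped | p2:(0,0)->(0,1)
Step 5: p0:(0,4)->(0,3)->EXIT | p1:escaped | p2:(0,1)->(0,2)
Step 6: p0:escaped | p1:escaped | p2:(0,2)->(0,3)->EXIT
Exit steps: [5, 3, 6]
First to escape: p1 at step 3

Answer: 1 3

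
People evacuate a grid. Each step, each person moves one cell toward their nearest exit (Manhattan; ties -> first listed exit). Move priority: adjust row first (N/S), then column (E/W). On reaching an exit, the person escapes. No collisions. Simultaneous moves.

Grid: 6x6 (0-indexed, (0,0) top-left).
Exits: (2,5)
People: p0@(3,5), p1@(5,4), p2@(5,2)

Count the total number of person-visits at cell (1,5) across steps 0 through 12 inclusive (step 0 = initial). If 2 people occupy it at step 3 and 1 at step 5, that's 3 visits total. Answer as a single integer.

Step 0: p0@(3,5) p1@(5,4) p2@(5,2) -> at (1,5): 0 [-], cum=0
Step 1: p0@ESC p1@(4,4) p2@(4,2) -> at (1,5): 0 [-], cum=0
Step 2: p0@ESC p1@(3,4) p2@(3,2) -> at (1,5): 0 [-], cum=0
Step 3: p0@ESC p1@(2,4) p2@(2,2) -> at (1,5): 0 [-], cum=0
Step 4: p0@ESC p1@ESC p2@(2,3) -> at (1,5): 0 [-], cum=0
Step 5: p0@ESC p1@ESC p2@(2,4) -> at (1,5): 0 [-], cum=0
Step 6: p0@ESC p1@ESC p2@ESC -> at (1,5): 0 [-], cum=0
Total visits = 0

Answer: 0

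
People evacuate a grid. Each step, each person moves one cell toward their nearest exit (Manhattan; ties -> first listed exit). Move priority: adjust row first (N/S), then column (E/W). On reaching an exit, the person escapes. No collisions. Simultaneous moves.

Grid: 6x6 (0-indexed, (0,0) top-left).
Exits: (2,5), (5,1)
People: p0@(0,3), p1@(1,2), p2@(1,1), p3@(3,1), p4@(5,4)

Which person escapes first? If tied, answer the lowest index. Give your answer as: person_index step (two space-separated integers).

Answer: 3 2

Derivation:
Step 1: p0:(0,3)->(1,3) | p1:(1,2)->(2,2) | p2:(1,1)->(2,1) | p3:(3,1)->(4,1) | p4:(5,4)->(5,3)
Step 2: p0:(1,3)->(2,3) | p1:(2,2)->(2,3) | p2:(2,1)->(3,1) | p3:(4,1)->(5,1)->EXIT | p4:(5,3)->(5,2)
Step 3: p0:(2,3)->(2,4) | p1:(2,3)->(2,4) | p2:(3,1)->(4,1) | p3:escaped | p4:(5,2)->(5,1)->EXIT
Step 4: p0:(2,4)->(2,5)->EXIT | p1:(2,4)->(2,5)->EXIT | p2:(4,1)->(5,1)->EXIT | p3:escaped | p4:escaped
Exit steps: [4, 4, 4, 2, 3]
First to escape: p3 at step 2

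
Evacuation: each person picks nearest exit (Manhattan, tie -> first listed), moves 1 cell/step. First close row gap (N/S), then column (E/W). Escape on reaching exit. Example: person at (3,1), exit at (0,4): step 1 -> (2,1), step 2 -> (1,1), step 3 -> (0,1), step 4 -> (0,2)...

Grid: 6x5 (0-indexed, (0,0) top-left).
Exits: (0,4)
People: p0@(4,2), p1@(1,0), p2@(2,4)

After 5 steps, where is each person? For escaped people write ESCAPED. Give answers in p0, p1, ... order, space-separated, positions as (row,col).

Step 1: p0:(4,2)->(3,2) | p1:(1,0)->(0,0) | p2:(2,4)->(1,4)
Step 2: p0:(3,2)->(2,2) | p1:(0,0)->(0,1) | p2:(1,4)->(0,4)->EXIT
Step 3: p0:(2,2)->(1,2) | p1:(0,1)->(0,2) | p2:escaped
Step 4: p0:(1,2)->(0,2) | p1:(0,2)->(0,3) | p2:escaped
Step 5: p0:(0,2)->(0,3) | p1:(0,3)->(0,4)->EXIT | p2:escaped

(0,3) ESCAPED ESCAPED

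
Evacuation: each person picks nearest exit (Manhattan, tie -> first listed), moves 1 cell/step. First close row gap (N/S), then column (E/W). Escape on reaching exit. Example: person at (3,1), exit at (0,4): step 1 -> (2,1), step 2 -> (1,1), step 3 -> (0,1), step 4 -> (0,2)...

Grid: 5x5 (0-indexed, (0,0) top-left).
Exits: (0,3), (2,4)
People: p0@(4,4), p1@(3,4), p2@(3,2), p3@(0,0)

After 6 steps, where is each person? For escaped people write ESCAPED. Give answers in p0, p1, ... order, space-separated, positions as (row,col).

Step 1: p0:(4,4)->(3,4) | p1:(3,4)->(2,4)->EXIT | p2:(3,2)->(2,2) | p3:(0,0)->(0,1)
Step 2: p0:(3,4)->(2,4)->EXIT | p1:escaped | p2:(2,2)->(2,3) | p3:(0,1)->(0,2)
Step 3: p0:escaped | p1:escaped | p2:(2,3)->(2,4)->EXIT | p3:(0,2)->(0,3)->EXIT

ESCAPED ESCAPED ESCAPED ESCAPED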